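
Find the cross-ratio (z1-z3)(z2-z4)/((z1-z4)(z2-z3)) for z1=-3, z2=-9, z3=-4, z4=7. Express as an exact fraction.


Step 1: (z1-z3)(z2-z4) = 1 * (-16) = -16
Step 2: (z1-z4)(z2-z3) = (-10) * (-5) = 50
Step 3: Cross-ratio = -16/50 = -8/25

-8/25


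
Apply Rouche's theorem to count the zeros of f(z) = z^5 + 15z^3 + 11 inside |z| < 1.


Step 1: On |z| = 1 the three terms have sizes |z^5| = 1^5 = 1, |15z^3| = 15*1^3 = 15, |11| = 11
Step 2: The dominant term is g(z) = 15z^3; let h(z) = z^5 + 11 so f = g + h
Step 3: On |z| = 1: |g| = 15 and |h| <= 1 + 11 = 12
Step 4: Since 15 > 12, |h| < |g| on |z| = 1, so by Rouche f has the same number of zeros as g inside |z| < 1
Step 5: g(z) = 15z^3 has 3 zeros (at the origin, multiplicity 3) inside |z| < 1. Answer = 3

3


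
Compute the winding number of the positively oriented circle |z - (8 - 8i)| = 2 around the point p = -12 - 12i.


Step 1: Center c = (8, -8), radius = 2
Step 2: |p - c|^2 = (-20)^2 + (-4)^2 = 416
Step 3: r^2 = 4
Step 4: |p-c| > r so winding number = 0

0


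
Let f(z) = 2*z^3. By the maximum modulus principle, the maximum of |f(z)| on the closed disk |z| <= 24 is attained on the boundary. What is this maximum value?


Step 1: On |z| = 24, |f(z)| = 2 * |z|^3 = 2 * 24^3
Step 2: By maximum modulus principle, maximum is on boundary.
Step 3: Maximum = 2 * 13824 = 27648

27648


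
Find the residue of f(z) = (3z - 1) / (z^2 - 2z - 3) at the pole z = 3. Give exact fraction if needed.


Step 1: Q(z) = z^2 - 2z - 3 = (z - 3)(z + 1)
Step 2: Q'(z) = 2z - 2
Step 3: Q'(3) = 4, P(3) = 8
Step 4: Res = P(3)/Q'(3) = 8/4 = 2

2


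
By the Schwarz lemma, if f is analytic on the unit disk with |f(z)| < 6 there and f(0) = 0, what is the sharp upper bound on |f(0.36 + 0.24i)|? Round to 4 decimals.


Step 1: g = f/6 maps D -> D with g(0) = 0, so by the Schwarz lemma |g(z)| <= |z|, i.e. |f(z)| <= 6|z|; this is sharp (f(z) = 6z).
Step 2: |z0|^2 = 0.36^2 + 0.24^2 = 0.1872
Step 3: |z0| = sqrt(0.1872) = 0.432666
Step 4: Best bound = 6 * |z0| = 6 * 0.432666 = 2.596

2.596


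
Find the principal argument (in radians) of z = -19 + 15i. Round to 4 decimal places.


Step 1: z = -19 + 15i
Step 2: arg(z) = atan2(15, -19)
Step 3: arg(z) = 2.4733

2.4733


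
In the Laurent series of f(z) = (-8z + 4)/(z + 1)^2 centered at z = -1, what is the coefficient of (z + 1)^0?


Step 1: Write the numerator in powers of (z + 1): -8z + 4 = -8(z + 1) + (-8*(-1) + 4) = -8(z + 1) + 12
Step 2: Divide by (z + 1)^2: f(z) = 12(z + 1)^(-2) - 8(z + 1)^(-1)
Step 3: This finite sum is the Laurent series of f about z = -1.
Step 4: Only the powers -2 and -1 appear, so the coefficient of (z + 1)^0 = 0

0


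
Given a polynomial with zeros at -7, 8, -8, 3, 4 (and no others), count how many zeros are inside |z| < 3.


Step 1: Check each root:
  z = -7: |-7| = 7 >= 3
  z = 8: |8| = 8 >= 3
  z = -8: |-8| = 8 >= 3
  z = 3: |3| = 3 >= 3
  z = 4: |4| = 4 >= 3
Step 2: Count = 0

0


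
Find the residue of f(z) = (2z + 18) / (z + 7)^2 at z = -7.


Step 1: Pole of order 2 at z = -7
Step 2: Res = lim d/dz [(z + 7)^2 * f(z)] as z -> -7
Step 3: (z + 7)^2 * f(z) = 2z + 18
Step 4: d/dz[2z + 18] = 2

2


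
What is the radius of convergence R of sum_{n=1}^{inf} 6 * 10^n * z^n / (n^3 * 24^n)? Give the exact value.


Step 1: General term a_n = 6 * 10^n / (n^3 * 24^n)
Step 2: By the root test, |a_n|^(1/n) = 6^(1/n) * 10 / (n^(3/n) * 24) -> 10/24 as n -> infinity (since 6^(1/n) -> 1 and n^(3/n) -> 1)
Step 3: R = 1/lim|a_n|^(1/n) = 24/10 = 12/5

12/5


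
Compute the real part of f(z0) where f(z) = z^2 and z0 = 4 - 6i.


Step 1: z0 = 4 - 6i
Step 2: z0^2 = 4^2 - (-6)^2 - 48i
Step 3: real part = 16 - 36 = -20

-20


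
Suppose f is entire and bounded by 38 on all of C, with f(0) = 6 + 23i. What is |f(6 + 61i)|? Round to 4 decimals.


Step 1: By Liouville's theorem, a bounded entire function is constant.
Step 2: f(z) = f(0) = 6 + 23i for all z.
Step 3: |f(w)| = |6 + 23i| = sqrt(36 + 529)
Step 4: = 23.7697

23.7697


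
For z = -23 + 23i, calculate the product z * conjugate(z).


Step 1: conj(z) = -23 - 23i
Step 2: z * conj(z) = (-23)^2 + 23^2
Step 3: = 529 + 529 = 1058

1058


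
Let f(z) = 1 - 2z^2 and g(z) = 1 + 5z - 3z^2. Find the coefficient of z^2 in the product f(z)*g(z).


Step 1: z^2 term in f*g comes from: (1)*(-3z^2) + (0)*(5z) + (-2z^2)*(1)
Step 2: = -3 + 0 - 2
Step 3: = -5

-5


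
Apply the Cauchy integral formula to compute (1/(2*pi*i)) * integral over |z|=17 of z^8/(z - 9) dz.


Step 1: f(z) = z^8, a = 9 is inside |z| = 17
Step 2: By Cauchy integral formula: (1/(2pi*i)) * integral = f(a)
Step 3: f(9) = 9^8 = 43046721

43046721


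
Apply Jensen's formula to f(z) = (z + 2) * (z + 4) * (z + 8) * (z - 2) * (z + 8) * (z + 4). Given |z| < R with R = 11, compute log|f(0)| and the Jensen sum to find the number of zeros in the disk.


Jensen's formula: (1/2pi)*integral log|f(Re^it)|dt = log|f(0)| + sum_{|a_k|<R} log(R/|a_k|)
Step 1: f(0) = 2 * 4 * 8 * (-2) * 8 * 4 = -4096
Step 2: log|f(0)| = log|-2| + log|-4| + log|-8| + log|2| + log|-8| + log|-4| = 8.3178
Step 3: Zeros inside |z| < 11: -2, -4, -8, 2, -8, -4
Step 4: Jensen sum = log(11/2) + log(11/4) + log(11/8) + log(11/2) + log(11/8) + log(11/4) = 6.0696
Step 5: n(R) = number of terms in the Jensen sum = count of zeros inside |z| < 11 = 6

6


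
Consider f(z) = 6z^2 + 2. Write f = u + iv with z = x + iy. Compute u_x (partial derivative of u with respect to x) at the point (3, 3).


Step 1: f(z) = 6(x+iy)^2 + 2
Step 2: u = 6(x^2 - y^2) + 2
Step 3: u_x = 12x + 0
Step 4: At (3, 3): u_x = 36 + 0 = 36

36


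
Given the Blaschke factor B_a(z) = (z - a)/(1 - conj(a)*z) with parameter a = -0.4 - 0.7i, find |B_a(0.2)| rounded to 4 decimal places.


Step 1: Numerator z0 - a = 0.2 - (-0.4 - 0.7i) = 0.6 + 0.7i
Step 2: Denominator 1 - conj(a)*z0 = 1 - (-0.4 + 0.7i)*0.2 = 1.08 - 0.14i
Step 3: |z0 - a|^2 = 0.6^2 + 0.7^2 = 0.85; |1 - conj(a)*z0|^2 = 1.08^2 + (-0.14)^2 = 1.186
Step 4: |B_a(0.2)| = sqrt(0.85 / 1.186) = sqrt(0.716695)
Step 5: = 0.8466

0.8466


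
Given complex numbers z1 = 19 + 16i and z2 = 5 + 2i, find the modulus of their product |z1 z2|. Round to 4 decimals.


Step 1: |z1| = sqrt(19^2 + 16^2) = sqrt(617)
Step 2: |z2| = sqrt(5^2 + 2^2) = sqrt(29)
Step 3: |z1*z2| = |z1|*|z2| = sqrt(617) * sqrt(29) = sqrt(617 * 29) = sqrt(17893)
Step 4: = 133.7647

133.7647


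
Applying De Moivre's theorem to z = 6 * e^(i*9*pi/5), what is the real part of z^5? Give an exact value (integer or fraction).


Step 1: By De Moivre's theorem, z^5 = 6^5 * e^(i*5*9*pi/5) = 7776 * (cos(9*pi) + i*sin(9*pi))
Step 2: |z|^5 = 6^5 = 7776
Step 3: Reduce the angle mod 2*pi: 9*pi - 8*pi = pi
Step 4: cos(pi) = -1
Step 5: Re(z^5) = 7776 * (-1) = -7776

-7776


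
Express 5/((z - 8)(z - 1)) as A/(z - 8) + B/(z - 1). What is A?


Step 1: Multiply both sides by (z - 8) and set z = 8
Step 2: A = 5 / (8 - 1)
Step 3: A = 5 / 7
Step 4: A = 5/7

5/7


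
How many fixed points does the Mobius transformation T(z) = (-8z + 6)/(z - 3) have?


Step 1: Fixed points satisfy T(z) = z
Step 2: z^2 + 5z - 6 = 0
Step 3: Discriminant = 5^2 - 4*1*(-6) = 49
Step 4: Number of fixed points = 2

2


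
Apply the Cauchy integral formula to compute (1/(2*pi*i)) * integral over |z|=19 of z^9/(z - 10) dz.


Step 1: f(z) = z^9, a = 10 is inside |z| = 19
Step 2: By Cauchy integral formula: (1/(2pi*i)) * integral = f(a)
Step 3: f(10) = 10^9 = 1000000000

1000000000


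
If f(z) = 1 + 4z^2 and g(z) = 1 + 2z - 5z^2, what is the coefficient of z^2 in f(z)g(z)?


Step 1: z^2 term in f*g comes from: (1)*(-5z^2) + (0)*(2z) + (4z^2)*(1)
Step 2: = -5 + 0 + 4
Step 3: = -1

-1


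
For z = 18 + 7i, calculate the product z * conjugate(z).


Step 1: conj(z) = 18 - 7i
Step 2: z * conj(z) = 18^2 + 7^2
Step 3: = 324 + 49 = 373

373


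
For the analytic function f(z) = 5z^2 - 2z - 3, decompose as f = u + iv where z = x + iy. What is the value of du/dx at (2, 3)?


Step 1: f(z) = 5(x+iy)^2 - 2(x+iy) - 3
Step 2: u = 5(x^2 - y^2) - 2x - 3
Step 3: u_x = 10x - 2
Step 4: At (2, 3): u_x = 20 - 2 = 18

18


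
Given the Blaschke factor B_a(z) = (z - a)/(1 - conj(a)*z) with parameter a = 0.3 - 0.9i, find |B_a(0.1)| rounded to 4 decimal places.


Step 1: Numerator z0 - a = 0.1 - (0.3 - 0.9i) = -0.2 + 0.9i
Step 2: Denominator 1 - conj(a)*z0 = 1 - (0.3 + 0.9i)*0.1 = 0.97 - 0.09i
Step 3: |z0 - a|^2 = (-0.2)^2 + 0.9^2 = 0.85; |1 - conj(a)*z0|^2 = 0.97^2 + (-0.09)^2 = 0.949
Step 4: |B_a(0.1)| = sqrt(0.85 / 0.949) = sqrt(0.89568)
Step 5: = 0.9464

0.9464


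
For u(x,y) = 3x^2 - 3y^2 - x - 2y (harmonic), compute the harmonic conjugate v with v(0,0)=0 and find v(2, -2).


Step 1: v_x = -u_y = 6y + 2
Step 2: v_y = u_x = 6x - 1
Step 3: v = 6xy + 2x - y + C
Step 4: v(0,0) = 0 => C = 0
Step 5: v(2, -2) = -18

-18


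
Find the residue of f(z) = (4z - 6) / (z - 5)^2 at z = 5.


Step 1: Pole of order 2 at z = 5
Step 2: Res = lim d/dz [(z - 5)^2 * f(z)] as z -> 5
Step 3: (z - 5)^2 * f(z) = 4z - 6
Step 4: d/dz[4z - 6] = 4

4


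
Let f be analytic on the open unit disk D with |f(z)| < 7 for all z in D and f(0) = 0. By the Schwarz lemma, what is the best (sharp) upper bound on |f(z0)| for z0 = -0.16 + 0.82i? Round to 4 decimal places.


Step 1: g = f/7 maps D -> D with g(0) = 0, so by the Schwarz lemma |g(z)| <= |z|, i.e. |f(z)| <= 7|z|; this is sharp (f(z) = 7z).
Step 2: |z0|^2 = (-0.16)^2 + 0.82^2 = 0.698
Step 3: |z0| = sqrt(0.698) = 0.835464
Step 4: Best bound = 7 * |z0| = 7 * 0.835464 = 5.8482

5.8482


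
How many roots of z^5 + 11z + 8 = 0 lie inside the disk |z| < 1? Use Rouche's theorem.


Step 1: On |z| = 1 the three terms have sizes |z^5| = 1^5 = 1, |11z| = 11*1 = 11, |8| = 8
Step 2: The dominant term is g(z) = 11z; let h(z) = z^5 + 8 so f = g + h
Step 3: On |z| = 1: |g| = 11 and |h| <= 1 + 8 = 9
Step 4: Since 11 > 9, |h| < |g| on |z| = 1, so by Rouche f has the same number of zeros as g inside |z| < 1
Step 5: g(z) = 11z has 1 zero (at the origin, multiplicity 1) inside |z| < 1. Answer = 1

1


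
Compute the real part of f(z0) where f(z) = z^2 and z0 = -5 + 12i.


Step 1: z0 = -5 + 12i
Step 2: z0^2 = (-5)^2 - 12^2 - 120i
Step 3: real part = 25 - 144 = -119

-119


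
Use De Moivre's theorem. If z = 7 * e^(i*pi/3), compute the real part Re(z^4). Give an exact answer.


Step 1: By De Moivre's theorem, z^4 = 7^4 * e^(i*4*pi/3) = 2401 * (cos(4*pi/3) + i*sin(4*pi/3))
Step 2: |z|^4 = 7^4 = 2401
Step 3: The angle 4*pi/3 already lies in [0, 2*pi)
Step 4: cos(4*pi/3) = -1/2
Step 5: Re(z^4) = 2401 * (-1/2) = -2401/2

-2401/2


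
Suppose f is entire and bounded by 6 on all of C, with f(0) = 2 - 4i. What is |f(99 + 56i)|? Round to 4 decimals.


Step 1: By Liouville's theorem, a bounded entire function is constant.
Step 2: f(z) = f(0) = 2 - 4i for all z.
Step 3: |f(w)| = |2 - 4i| = sqrt(4 + 16)
Step 4: = 4.4721

4.4721


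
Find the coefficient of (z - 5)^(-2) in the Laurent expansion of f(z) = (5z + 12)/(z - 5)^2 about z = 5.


Step 1: Write the numerator in powers of (z - 5): 5z + 12 = 5(z - 5) + (5*5 + 12) = 5(z - 5) + 37
Step 2: Divide by (z - 5)^2: f(z) = 37(z - 5)^(-2) + 5(z - 5)^(-1)
Step 3: This finite sum is the Laurent series of f about z = 5.
Step 4: Coefficient of (z - 5)^(-2) = 5*5 + 12 = 37

37


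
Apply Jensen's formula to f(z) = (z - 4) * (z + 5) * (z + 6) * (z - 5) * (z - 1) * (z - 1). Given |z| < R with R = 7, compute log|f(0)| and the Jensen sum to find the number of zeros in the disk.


Jensen's formula: (1/2pi)*integral log|f(Re^it)|dt = log|f(0)| + sum_{|a_k|<R} log(R/|a_k|)
Step 1: f(0) = (-4) * 5 * 6 * (-5) * (-1) * (-1) = 600
Step 2: log|f(0)| = log|4| + log|-5| + log|-6| + log|5| + log|1| + log|1| = 6.3969
Step 3: Zeros inside |z| < 7: 4, -5, -6, 5, 1, 1
Step 4: Jensen sum = log(7/4) + log(7/5) + log(7/6) + log(7/5) + log(7/1) + log(7/1) = 5.2785
Step 5: n(R) = number of terms in the Jensen sum = count of zeros inside |z| < 7 = 6

6


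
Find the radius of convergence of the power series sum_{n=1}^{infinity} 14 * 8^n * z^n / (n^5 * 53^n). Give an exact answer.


Step 1: General term a_n = 14 * 8^n / (n^5 * 53^n)
Step 2: By the root test, |a_n|^(1/n) = 14^(1/n) * 8 / (n^(5/n) * 53) -> 8/53 as n -> infinity (since 14^(1/n) -> 1 and n^(5/n) -> 1)
Step 3: R = 1/lim|a_n|^(1/n) = 53/8

53/8


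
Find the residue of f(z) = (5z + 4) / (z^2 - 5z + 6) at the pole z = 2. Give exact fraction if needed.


Step 1: Q(z) = z^2 - 5z + 6 = (z - 2)(z - 3)
Step 2: Q'(z) = 2z - 5
Step 3: Q'(2) = -1, P(2) = 14
Step 4: Res = P(2)/Q'(2) = 14/(-1) = -14

-14


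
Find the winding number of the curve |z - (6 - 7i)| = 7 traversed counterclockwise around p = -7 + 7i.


Step 1: Center c = (6, -7), radius = 7
Step 2: |p - c|^2 = (-13)^2 + 14^2 = 365
Step 3: r^2 = 49
Step 4: |p-c| > r so winding number = 0

0


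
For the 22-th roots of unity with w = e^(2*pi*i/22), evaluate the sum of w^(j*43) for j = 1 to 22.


Step 1: The sum sum_{j=1}^{n} w^(k*j) equals n if n | k, else 0.
Step 2: Here n = 22, k = 43
Step 3: Does n divide k? 22 | 43 -> False
Step 4: Sum = 0

0


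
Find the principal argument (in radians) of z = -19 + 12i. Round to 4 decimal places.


Step 1: z = -19 + 12i
Step 2: arg(z) = atan2(12, -19)
Step 3: arg(z) = 2.5783

2.5783


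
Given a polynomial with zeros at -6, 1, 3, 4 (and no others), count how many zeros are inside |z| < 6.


Step 1: Check each root:
  z = -6: |-6| = 6 >= 6
  z = 1: |1| = 1 < 6
  z = 3: |3| = 3 < 6
  z = 4: |4| = 4 < 6
Step 2: Count = 3

3


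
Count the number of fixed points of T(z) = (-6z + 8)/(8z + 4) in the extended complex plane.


Step 1: Fixed points satisfy T(z) = z
Step 2: 8z^2 + 10z - 8 = 0
Step 3: Discriminant = 10^2 - 4*8*(-8) = 356
Step 4: Number of fixed points = 2

2


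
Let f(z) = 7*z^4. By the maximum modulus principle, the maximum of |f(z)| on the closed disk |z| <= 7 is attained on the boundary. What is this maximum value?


Step 1: On |z| = 7, |f(z)| = 7 * |z|^4 = 7 * 7^4
Step 2: By maximum modulus principle, maximum is on boundary.
Step 3: Maximum = 7 * 2401 = 16807

16807


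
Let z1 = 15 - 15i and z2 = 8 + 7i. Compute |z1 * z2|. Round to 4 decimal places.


Step 1: |z1| = sqrt(15^2 + (-15)^2) = sqrt(450)
Step 2: |z2| = sqrt(8^2 + 7^2) = sqrt(113)
Step 3: |z1*z2| = |z1|*|z2| = sqrt(450) * sqrt(113) = sqrt(450 * 113) = sqrt(50850)
Step 4: = 225.4994

225.4994


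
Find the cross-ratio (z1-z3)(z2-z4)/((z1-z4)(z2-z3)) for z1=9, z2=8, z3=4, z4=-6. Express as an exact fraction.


Step 1: (z1-z3)(z2-z4) = 5 * 14 = 70
Step 2: (z1-z4)(z2-z3) = 15 * 4 = 60
Step 3: Cross-ratio = 70/60 = 7/6

7/6


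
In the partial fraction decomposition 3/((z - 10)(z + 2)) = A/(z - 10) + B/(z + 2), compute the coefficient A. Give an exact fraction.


Step 1: Multiply both sides by (z - 10) and set z = 10
Step 2: A = 3 / (10 + 2)
Step 3: A = 3 / 12
Step 4: A = 1/4

1/4


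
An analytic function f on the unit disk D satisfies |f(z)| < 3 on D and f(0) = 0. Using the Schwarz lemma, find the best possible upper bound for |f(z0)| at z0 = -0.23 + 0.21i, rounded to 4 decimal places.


Step 1: g = f/3 maps D -> D with g(0) = 0, so by the Schwarz lemma |g(z)| <= |z|, i.e. |f(z)| <= 3|z|; this is sharp (f(z) = 3z).
Step 2: |z0|^2 = (-0.23)^2 + 0.21^2 = 0.097
Step 3: |z0| = sqrt(0.097) = 0.311448
Step 4: Best bound = 3 * |z0| = 3 * 0.311448 = 0.9343

0.9343


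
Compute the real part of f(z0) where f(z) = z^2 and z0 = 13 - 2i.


Step 1: z0 = 13 - 2i
Step 2: z0^2 = 13^2 - (-2)^2 - 52i
Step 3: real part = 169 - 4 = 165

165


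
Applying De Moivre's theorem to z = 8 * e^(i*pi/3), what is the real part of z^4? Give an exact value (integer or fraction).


Step 1: By De Moivre's theorem, z^4 = 8^4 * e^(i*4*pi/3) = 4096 * (cos(4*pi/3) + i*sin(4*pi/3))
Step 2: |z|^4 = 8^4 = 4096
Step 3: The angle 4*pi/3 already lies in [0, 2*pi)
Step 4: cos(4*pi/3) = -1/2
Step 5: Re(z^4) = 4096 * (-1/2) = -2048

-2048


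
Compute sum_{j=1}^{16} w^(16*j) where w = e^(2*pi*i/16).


Step 1: The sum sum_{j=1}^{n} w^(k*j) equals n if n | k, else 0.
Step 2: Here n = 16, k = 16
Step 3: Does n divide k? 16 | 16 -> True
Step 4: Sum = 16

16


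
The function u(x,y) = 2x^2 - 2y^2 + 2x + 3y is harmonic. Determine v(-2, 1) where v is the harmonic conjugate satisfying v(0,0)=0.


Step 1: v_x = -u_y = 4y - 3
Step 2: v_y = u_x = 4x + 2
Step 3: v = 4xy - 3x + 2y + C
Step 4: v(0,0) = 0 => C = 0
Step 5: v(-2, 1) = 0

0


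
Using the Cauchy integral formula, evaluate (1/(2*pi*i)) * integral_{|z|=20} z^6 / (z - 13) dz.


Step 1: f(z) = z^6, a = 13 is inside |z| = 20
Step 2: By Cauchy integral formula: (1/(2pi*i)) * integral = f(a)
Step 3: f(13) = 13^6 = 4826809

4826809


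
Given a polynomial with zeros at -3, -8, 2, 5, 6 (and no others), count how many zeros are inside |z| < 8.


Step 1: Check each root:
  z = -3: |-3| = 3 < 8
  z = -8: |-8| = 8 >= 8
  z = 2: |2| = 2 < 8
  z = 5: |5| = 5 < 8
  z = 6: |6| = 6 < 8
Step 2: Count = 4

4


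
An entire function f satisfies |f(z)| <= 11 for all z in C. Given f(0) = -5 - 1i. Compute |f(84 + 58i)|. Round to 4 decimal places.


Step 1: By Liouville's theorem, a bounded entire function is constant.
Step 2: f(z) = f(0) = -5 - 1i for all z.
Step 3: |f(w)| = |-5 - 1i| = sqrt(25 + 1)
Step 4: = 5.099

5.099


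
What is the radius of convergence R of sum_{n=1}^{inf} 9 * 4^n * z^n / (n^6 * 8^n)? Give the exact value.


Step 1: General term a_n = 9 * 4^n / (n^6 * 8^n)
Step 2: By the root test, |a_n|^(1/n) = 9^(1/n) * 4 / (n^(6/n) * 8) -> 4/8 as n -> infinity (since 9^(1/n) -> 1 and n^(6/n) -> 1)
Step 3: R = 1/lim|a_n|^(1/n) = 8/4 = 2

2


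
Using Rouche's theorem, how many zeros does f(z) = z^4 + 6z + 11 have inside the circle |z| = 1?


Step 1: On |z| = 1 the three terms have sizes |z^4| = 1^4 = 1, |6z| = 6*1 = 6, |11| = 11
Step 2: The dominant term is g(z) = 11; let h(z) = z^4 + 6z so f = g + h
Step 3: On |z| = 1: |g| = 11 and |h| <= 1 + 6 = 7
Step 4: Since 11 > 7, |h| < |g| on |z| = 1, so by Rouche f has the same number of zeros as g inside |z| < 1
Step 5: g(z) = 11 is a nonzero constant with no zeros inside |z| < 1. Answer = 0

0


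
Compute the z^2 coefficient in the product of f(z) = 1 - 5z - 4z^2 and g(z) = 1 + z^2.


Step 1: z^2 term in f*g comes from: (1)*(z^2) + (-5z)*(0) + (-4z^2)*(1)
Step 2: = 1 + 0 - 4
Step 3: = -3

-3


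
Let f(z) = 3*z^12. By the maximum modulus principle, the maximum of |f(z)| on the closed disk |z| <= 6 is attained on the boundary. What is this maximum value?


Step 1: On |z| = 6, |f(z)| = 3 * |z|^12 = 3 * 6^12
Step 2: By maximum modulus principle, maximum is on boundary.
Step 3: Maximum = 3 * 2176782336 = 6530347008

6530347008


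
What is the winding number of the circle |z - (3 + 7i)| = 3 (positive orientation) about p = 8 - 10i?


Step 1: Center c = (3, 7), radius = 3
Step 2: |p - c|^2 = 5^2 + (-17)^2 = 314
Step 3: r^2 = 9
Step 4: |p-c| > r so winding number = 0

0


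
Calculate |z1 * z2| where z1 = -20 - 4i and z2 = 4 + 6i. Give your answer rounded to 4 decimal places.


Step 1: |z1| = sqrt((-20)^2 + (-4)^2) = sqrt(416)
Step 2: |z2| = sqrt(4^2 + 6^2) = sqrt(52)
Step 3: |z1*z2| = |z1|*|z2| = sqrt(416) * sqrt(52) = sqrt(416 * 52) = sqrt(21632)
Step 4: = 147.0782

147.0782


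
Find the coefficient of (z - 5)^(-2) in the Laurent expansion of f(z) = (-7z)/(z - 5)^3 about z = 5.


Step 1: Write the numerator in powers of (z - 5): -7z = -7(z - 5) + (-7*5 + 0) = -7(z - 5) - 35
Step 2: Divide by (z - 5)^3: f(z) = -35(z - 5)^(-3) - 7(z - 5)^(-2)
Step 3: This finite sum is the Laurent series of f about z = 5.
Step 4: Coefficient of (z - 5)^(-2) = coefficient of (z - 5) in the re-centred numerator = -7

-7


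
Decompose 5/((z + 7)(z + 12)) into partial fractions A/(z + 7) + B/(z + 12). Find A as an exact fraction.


Step 1: Multiply both sides by (z + 7) and set z = -7
Step 2: A = 5 / (-7 + 12)
Step 3: A = 5 / 5
Step 4: A = 1

1


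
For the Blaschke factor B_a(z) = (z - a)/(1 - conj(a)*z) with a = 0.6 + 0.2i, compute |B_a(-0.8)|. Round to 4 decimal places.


Step 1: Numerator z0 - a = -0.8 - (0.6 + 0.2i) = -1.4 - 0.2i
Step 2: Denominator 1 - conj(a)*z0 = 1 - (0.6 - 0.2i)*(-0.8) = 1.48 - 0.16i
Step 3: |z0 - a|^2 = (-1.4)^2 + (-0.2)^2 = 2; |1 - conj(a)*z0|^2 = 1.48^2 + (-0.16)^2 = 2.216
Step 4: |B_a(-0.8)| = sqrt(2 / 2.216) = sqrt(0.902527)
Step 5: = 0.95

0.95


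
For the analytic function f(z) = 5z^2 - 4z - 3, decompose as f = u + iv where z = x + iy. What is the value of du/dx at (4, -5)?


Step 1: f(z) = 5(x+iy)^2 - 4(x+iy) - 3
Step 2: u = 5(x^2 - y^2) - 4x - 3
Step 3: u_x = 10x - 4
Step 4: At (4, -5): u_x = 40 - 4 = 36

36


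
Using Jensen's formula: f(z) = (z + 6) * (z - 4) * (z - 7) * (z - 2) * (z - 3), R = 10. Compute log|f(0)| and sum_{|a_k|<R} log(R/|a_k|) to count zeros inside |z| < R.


Jensen's formula: (1/2pi)*integral log|f(Re^it)|dt = log|f(0)| + sum_{|a_k|<R} log(R/|a_k|)
Step 1: f(0) = 6 * (-4) * (-7) * (-2) * (-3) = 1008
Step 2: log|f(0)| = log|-6| + log|4| + log|7| + log|2| + log|3| = 6.9157
Step 3: Zeros inside |z| < 10: -6, 4, 7, 2, 3
Step 4: Jensen sum = log(10/6) + log(10/4) + log(10/7) + log(10/2) + log(10/3) = 4.5972
Step 5: n(R) = number of terms in the Jensen sum = count of zeros inside |z| < 10 = 5

5


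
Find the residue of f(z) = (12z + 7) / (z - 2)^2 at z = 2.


Step 1: Pole of order 2 at z = 2
Step 2: Res = lim d/dz [(z - 2)^2 * f(z)] as z -> 2
Step 3: (z - 2)^2 * f(z) = 12z + 7
Step 4: d/dz[12z + 7] = 12

12


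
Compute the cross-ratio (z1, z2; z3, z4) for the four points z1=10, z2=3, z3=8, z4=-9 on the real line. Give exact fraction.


Step 1: (z1-z3)(z2-z4) = 2 * 12 = 24
Step 2: (z1-z4)(z2-z3) = 19 * (-5) = -95
Step 3: Cross-ratio = -24/95 = -24/95

-24/95


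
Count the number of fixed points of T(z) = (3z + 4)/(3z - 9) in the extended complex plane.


Step 1: Fixed points satisfy T(z) = z
Step 2: 3z^2 - 12z - 4 = 0
Step 3: Discriminant = (-12)^2 - 4*3*(-4) = 192
Step 4: Number of fixed points = 2

2


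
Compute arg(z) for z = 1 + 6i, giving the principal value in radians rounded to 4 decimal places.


Step 1: z = 1 + 6i
Step 2: arg(z) = atan2(6, 1)
Step 3: arg(z) = 1.4056

1.4056


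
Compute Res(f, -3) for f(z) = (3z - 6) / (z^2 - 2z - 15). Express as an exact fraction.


Step 1: Q(z) = z^2 - 2z - 15 = (z + 3)(z - 5)
Step 2: Q'(z) = 2z - 2
Step 3: Q'(-3) = -8, P(-3) = -15
Step 4: Res = P(-3)/Q'(-3) = -15/(-8) = 15/8

15/8


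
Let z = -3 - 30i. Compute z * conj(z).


Step 1: conj(z) = -3 + 30i
Step 2: z * conj(z) = (-3)^2 + (-30)^2
Step 3: = 9 + 900 = 909

909


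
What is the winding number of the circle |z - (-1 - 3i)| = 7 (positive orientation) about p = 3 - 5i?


Step 1: Center c = (-1, -3), radius = 7
Step 2: |p - c|^2 = 4^2 + (-2)^2 = 20
Step 3: r^2 = 49
Step 4: |p-c| < r so winding number = 1

1


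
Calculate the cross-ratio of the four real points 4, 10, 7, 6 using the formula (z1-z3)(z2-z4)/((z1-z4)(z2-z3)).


Step 1: (z1-z3)(z2-z4) = (-3) * 4 = -12
Step 2: (z1-z4)(z2-z3) = (-2) * 3 = -6
Step 3: Cross-ratio = 12/6 = 2

2


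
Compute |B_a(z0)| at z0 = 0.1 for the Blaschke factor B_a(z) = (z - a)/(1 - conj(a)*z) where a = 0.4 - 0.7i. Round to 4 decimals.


Step 1: Numerator z0 - a = 0.1 - (0.4 - 0.7i) = -0.3 + 0.7i
Step 2: Denominator 1 - conj(a)*z0 = 1 - (0.4 + 0.7i)*0.1 = 0.96 - 0.07i
Step 3: |z0 - a|^2 = (-0.3)^2 + 0.7^2 = 0.58; |1 - conj(a)*z0|^2 = 0.96^2 + (-0.07)^2 = 0.9265
Step 4: |B_a(0.1)| = sqrt(0.58 / 0.9265) = sqrt(0.626012)
Step 5: = 0.7912

0.7912


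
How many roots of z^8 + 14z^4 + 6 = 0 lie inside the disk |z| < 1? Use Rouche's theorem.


Step 1: On |z| = 1 the three terms have sizes |z^8| = 1^8 = 1, |14z^4| = 14*1^4 = 14, |6| = 6
Step 2: The dominant term is g(z) = 14z^4; let h(z) = z^8 + 6 so f = g + h
Step 3: On |z| = 1: |g| = 14 and |h| <= 1 + 6 = 7
Step 4: Since 14 > 7, |h| < |g| on |z| = 1, so by Rouche f has the same number of zeros as g inside |z| < 1
Step 5: g(z) = 14z^4 has 4 zeros (at the origin, multiplicity 4) inside |z| < 1. Answer = 4

4


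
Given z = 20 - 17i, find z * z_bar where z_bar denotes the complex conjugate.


Step 1: conj(z) = 20 + 17i
Step 2: z * conj(z) = 20^2 + (-17)^2
Step 3: = 400 + 289 = 689

689


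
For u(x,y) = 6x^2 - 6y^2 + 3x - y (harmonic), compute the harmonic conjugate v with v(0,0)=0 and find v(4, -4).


Step 1: v_x = -u_y = 12y + 1
Step 2: v_y = u_x = 12x + 3
Step 3: v = 12xy + x + 3y + C
Step 4: v(0,0) = 0 => C = 0
Step 5: v(4, -4) = -200

-200


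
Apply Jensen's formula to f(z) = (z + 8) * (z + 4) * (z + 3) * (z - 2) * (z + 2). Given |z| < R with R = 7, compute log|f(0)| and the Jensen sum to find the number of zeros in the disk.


Jensen's formula: (1/2pi)*integral log|f(Re^it)|dt = log|f(0)| + sum_{|a_k|<R} log(R/|a_k|)
Step 1: f(0) = 8 * 4 * 3 * (-2) * 2 = -384
Step 2: log|f(0)| = log|-8| + log|-4| + log|-3| + log|2| + log|-2| = 5.9506
Step 3: Zeros inside |z| < 7: -4, -3, 2, -2
Step 4: Jensen sum = log(7/4) + log(7/3) + log(7/2) + log(7/2) = 3.9124
Step 5: n(R) = number of terms in the Jensen sum = count of zeros inside |z| < 7 = 4

4


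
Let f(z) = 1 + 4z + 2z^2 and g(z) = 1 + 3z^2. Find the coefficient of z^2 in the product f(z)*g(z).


Step 1: z^2 term in f*g comes from: (1)*(3z^2) + (4z)*(0) + (2z^2)*(1)
Step 2: = 3 + 0 + 2
Step 3: = 5

5


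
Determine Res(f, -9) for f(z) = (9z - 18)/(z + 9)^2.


Step 1: Pole of order 2 at z = -9
Step 2: Res = lim d/dz [(z + 9)^2 * f(z)] as z -> -9
Step 3: (z + 9)^2 * f(z) = 9z - 18
Step 4: d/dz[9z - 18] = 9

9


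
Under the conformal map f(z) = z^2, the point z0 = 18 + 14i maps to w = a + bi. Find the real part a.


Step 1: z0 = 18 + 14i
Step 2: z0^2 = 18^2 - 14^2 + 504i
Step 3: real part = 324 - 196 = 128

128


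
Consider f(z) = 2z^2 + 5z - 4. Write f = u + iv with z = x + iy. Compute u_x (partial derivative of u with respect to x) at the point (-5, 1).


Step 1: f(z) = 2(x+iy)^2 + 5(x+iy) - 4
Step 2: u = 2(x^2 - y^2) + 5x - 4
Step 3: u_x = 4x + 5
Step 4: At (-5, 1): u_x = -20 + 5 = -15

-15


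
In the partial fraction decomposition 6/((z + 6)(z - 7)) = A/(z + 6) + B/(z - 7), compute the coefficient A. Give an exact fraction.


Step 1: Multiply both sides by (z + 6) and set z = -6
Step 2: A = 6 / (-6 - 7)
Step 3: A = 6 / (-13)
Step 4: A = -6/13

-6/13


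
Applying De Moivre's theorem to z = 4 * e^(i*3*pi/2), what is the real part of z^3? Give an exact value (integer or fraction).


Step 1: By De Moivre's theorem, z^3 = 4^3 * e^(i*3*3*pi/2) = 64 * (cos(9*pi/2) + i*sin(9*pi/2))
Step 2: |z|^3 = 4^3 = 64
Step 3: Reduce the angle mod 2*pi: 9*pi/2 - 4*pi = pi/2
Step 4: cos(pi/2) = 0
Step 5: Re(z^3) = 64 * 0 = 0

0


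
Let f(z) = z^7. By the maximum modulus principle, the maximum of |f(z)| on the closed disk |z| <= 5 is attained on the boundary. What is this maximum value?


Step 1: On |z| = 5, |f(z)| = |z|^7 = 5^7
Step 2: By maximum modulus principle, maximum is on boundary.
Step 3: Maximum = 78125 = 78125

78125


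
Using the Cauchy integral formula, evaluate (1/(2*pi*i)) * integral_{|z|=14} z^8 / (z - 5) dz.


Step 1: f(z) = z^8, a = 5 is inside |z| = 14
Step 2: By Cauchy integral formula: (1/(2pi*i)) * integral = f(a)
Step 3: f(5) = 5^8 = 390625

390625


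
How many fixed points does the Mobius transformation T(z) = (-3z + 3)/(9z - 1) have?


Step 1: Fixed points satisfy T(z) = z
Step 2: 9z^2 + 2z - 3 = 0
Step 3: Discriminant = 2^2 - 4*9*(-3) = 112
Step 4: Number of fixed points = 2

2


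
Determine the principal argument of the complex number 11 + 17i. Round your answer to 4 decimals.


Step 1: z = 11 + 17i
Step 2: arg(z) = atan2(17, 11)
Step 3: arg(z) = 0.9965

0.9965


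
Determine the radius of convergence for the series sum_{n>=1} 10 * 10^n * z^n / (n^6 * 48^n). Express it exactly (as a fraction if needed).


Step 1: General term a_n = 10 * 10^n / (n^6 * 48^n)
Step 2: By the root test, |a_n|^(1/n) = 10^(1/n) * 10 / (n^(6/n) * 48) -> 10/48 as n -> infinity (since 10^(1/n) -> 1 and n^(6/n) -> 1)
Step 3: R = 1/lim|a_n|^(1/n) = 48/10 = 24/5

24/5


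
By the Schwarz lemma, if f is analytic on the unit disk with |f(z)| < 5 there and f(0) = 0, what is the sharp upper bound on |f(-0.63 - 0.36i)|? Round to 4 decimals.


Step 1: g = f/5 maps D -> D with g(0) = 0, so by the Schwarz lemma |g(z)| <= |z|, i.e. |f(z)| <= 5|z|; this is sharp (f(z) = 5z).
Step 2: |z0|^2 = (-0.63)^2 + (-0.36)^2 = 0.5265
Step 3: |z0| = sqrt(0.5265) = 0.725603
Step 4: Best bound = 5 * |z0| = 5 * 0.725603 = 3.628

3.628


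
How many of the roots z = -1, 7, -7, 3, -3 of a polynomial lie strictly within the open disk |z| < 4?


Step 1: Check each root:
  z = -1: |-1| = 1 < 4
  z = 7: |7| = 7 >= 4
  z = -7: |-7| = 7 >= 4
  z = 3: |3| = 3 < 4
  z = -3: |-3| = 3 < 4
Step 2: Count = 3

3


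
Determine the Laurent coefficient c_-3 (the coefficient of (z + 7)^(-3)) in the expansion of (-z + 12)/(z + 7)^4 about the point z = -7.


Step 1: Write the numerator in powers of (z + 7): -z + 12 = -(z + 7) + (-1*(-7) + 12) = -(z + 7) + 19
Step 2: Divide by (z + 7)^4: f(z) = 19(z + 7)^(-4) - (z + 7)^(-3)
Step 3: This finite sum is the Laurent series of f about z = -7.
Step 4: Coefficient of (z + 7)^(-3) = coefficient of (z + 7) in the re-centred numerator = -1

-1


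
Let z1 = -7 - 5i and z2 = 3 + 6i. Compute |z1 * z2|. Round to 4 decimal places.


Step 1: |z1| = sqrt((-7)^2 + (-5)^2) = sqrt(74)
Step 2: |z2| = sqrt(3^2 + 6^2) = sqrt(45)
Step 3: |z1*z2| = |z1|*|z2| = sqrt(74) * sqrt(45) = sqrt(74 * 45) = sqrt(3330)
Step 4: = 57.7062

57.7062


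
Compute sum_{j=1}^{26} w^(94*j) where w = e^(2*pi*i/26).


Step 1: The sum sum_{j=1}^{n} w^(k*j) equals n if n | k, else 0.
Step 2: Here n = 26, k = 94
Step 3: Does n divide k? 26 | 94 -> False
Step 4: Sum = 0

0


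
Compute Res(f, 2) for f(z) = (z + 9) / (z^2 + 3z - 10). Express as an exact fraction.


Step 1: Q(z) = z^2 + 3z - 10 = (z - 2)(z + 5)
Step 2: Q'(z) = 2z + 3
Step 3: Q'(2) = 7, P(2) = 11
Step 4: Res = P(2)/Q'(2) = 11/7 = 11/7

11/7


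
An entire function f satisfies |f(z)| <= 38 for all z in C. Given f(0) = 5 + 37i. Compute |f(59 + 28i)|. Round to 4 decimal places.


Step 1: By Liouville's theorem, a bounded entire function is constant.
Step 2: f(z) = f(0) = 5 + 37i for all z.
Step 3: |f(w)| = |5 + 37i| = sqrt(25 + 1369)
Step 4: = 37.3363

37.3363


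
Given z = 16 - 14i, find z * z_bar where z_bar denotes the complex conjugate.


Step 1: conj(z) = 16 + 14i
Step 2: z * conj(z) = 16^2 + (-14)^2
Step 3: = 256 + 196 = 452

452


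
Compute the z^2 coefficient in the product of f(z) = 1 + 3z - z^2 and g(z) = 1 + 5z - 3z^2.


Step 1: z^2 term in f*g comes from: (1)*(-3z^2) + (3z)*(5z) + (-z^2)*(1)
Step 2: = -3 + 15 - 1
Step 3: = 11

11


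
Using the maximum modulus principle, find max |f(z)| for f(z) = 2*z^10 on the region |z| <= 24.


Step 1: On |z| = 24, |f(z)| = 2 * |z|^10 = 2 * 24^10
Step 2: By maximum modulus principle, maximum is on boundary.
Step 3: Maximum = 2 * 63403380965376 = 126806761930752

126806761930752


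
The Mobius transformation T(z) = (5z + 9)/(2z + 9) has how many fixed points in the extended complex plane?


Step 1: Fixed points satisfy T(z) = z
Step 2: 2z^2 + 4z - 9 = 0
Step 3: Discriminant = 4^2 - 4*2*(-9) = 88
Step 4: Number of fixed points = 2

2


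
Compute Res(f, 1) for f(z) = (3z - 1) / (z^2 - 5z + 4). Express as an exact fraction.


Step 1: Q(z) = z^2 - 5z + 4 = (z - 1)(z - 4)
Step 2: Q'(z) = 2z - 5
Step 3: Q'(1) = -3, P(1) = 2
Step 4: Res = P(1)/Q'(1) = 2/(-3) = -2/3

-2/3


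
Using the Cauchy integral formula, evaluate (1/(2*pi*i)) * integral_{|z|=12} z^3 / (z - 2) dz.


Step 1: f(z) = z^3, a = 2 is inside |z| = 12
Step 2: By Cauchy integral formula: (1/(2pi*i)) * integral = f(a)
Step 3: f(2) = 2^3 = 8

8


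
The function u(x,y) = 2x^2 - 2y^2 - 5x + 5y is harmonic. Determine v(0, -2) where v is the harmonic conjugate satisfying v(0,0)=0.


Step 1: v_x = -u_y = 4y - 5
Step 2: v_y = u_x = 4x - 5
Step 3: v = 4xy - 5x - 5y + C
Step 4: v(0,0) = 0 => C = 0
Step 5: v(0, -2) = 10

10


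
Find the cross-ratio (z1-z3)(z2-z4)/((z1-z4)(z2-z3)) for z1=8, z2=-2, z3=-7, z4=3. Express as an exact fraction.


Step 1: (z1-z3)(z2-z4) = 15 * (-5) = -75
Step 2: (z1-z4)(z2-z3) = 5 * 5 = 25
Step 3: Cross-ratio = -75/25 = -3

-3


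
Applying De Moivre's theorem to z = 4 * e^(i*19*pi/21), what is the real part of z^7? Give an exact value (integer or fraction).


Step 1: By De Moivre's theorem, z^7 = 4^7 * e^(i*7*19*pi/21) = 16384 * (cos(19*pi/3) + i*sin(19*pi/3))
Step 2: |z|^7 = 4^7 = 16384
Step 3: Reduce the angle mod 2*pi: 19*pi/3 - 6*pi = pi/3
Step 4: cos(pi/3) = 1/2
Step 5: Re(z^7) = 16384 * 1/2 = 8192

8192


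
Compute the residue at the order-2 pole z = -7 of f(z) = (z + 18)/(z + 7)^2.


Step 1: Pole of order 2 at z = -7
Step 2: Res = lim d/dz [(z + 7)^2 * f(z)] as z -> -7
Step 3: (z + 7)^2 * f(z) = z + 18
Step 4: d/dz[z + 18] = 1

1


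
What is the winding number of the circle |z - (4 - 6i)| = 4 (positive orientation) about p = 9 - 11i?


Step 1: Center c = (4, -6), radius = 4
Step 2: |p - c|^2 = 5^2 + (-5)^2 = 50
Step 3: r^2 = 16
Step 4: |p-c| > r so winding number = 0

0


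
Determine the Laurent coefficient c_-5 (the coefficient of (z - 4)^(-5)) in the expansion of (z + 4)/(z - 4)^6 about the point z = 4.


Step 1: Write the numerator in powers of (z - 4): z + 4 = (z - 4) + (1*4 + 4) = (z - 4) + 8
Step 2: Divide by (z - 4)^6: f(z) = 8(z - 4)^(-6) + (z - 4)^(-5)
Step 3: This finite sum is the Laurent series of f about z = 4.
Step 4: Coefficient of (z - 4)^(-5) = coefficient of (z - 4) in the re-centred numerator = 1

1


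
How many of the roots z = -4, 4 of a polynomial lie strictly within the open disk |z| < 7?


Step 1: Check each root:
  z = -4: |-4| = 4 < 7
  z = 4: |4| = 4 < 7
Step 2: Count = 2

2


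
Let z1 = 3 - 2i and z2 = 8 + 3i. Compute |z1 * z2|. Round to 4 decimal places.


Step 1: |z1| = sqrt(3^2 + (-2)^2) = sqrt(13)
Step 2: |z2| = sqrt(8^2 + 3^2) = sqrt(73)
Step 3: |z1*z2| = |z1|*|z2| = sqrt(13) * sqrt(73) = sqrt(13 * 73) = sqrt(949)
Step 4: = 30.8058

30.8058


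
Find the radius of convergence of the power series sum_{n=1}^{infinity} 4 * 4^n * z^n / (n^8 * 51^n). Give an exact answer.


Step 1: General term a_n = 4 * 4^n / (n^8 * 51^n)
Step 2: By the root test, |a_n|^(1/n) = 4^(1/n) * 4 / (n^(8/n) * 51) -> 4/51 as n -> infinity (since 4^(1/n) -> 1 and n^(8/n) -> 1)
Step 3: R = 1/lim|a_n|^(1/n) = 51/4

51/4


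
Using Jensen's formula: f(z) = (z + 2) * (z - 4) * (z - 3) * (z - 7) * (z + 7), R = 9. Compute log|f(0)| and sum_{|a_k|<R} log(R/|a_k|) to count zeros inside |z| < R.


Jensen's formula: (1/2pi)*integral log|f(Re^it)|dt = log|f(0)| + sum_{|a_k|<R} log(R/|a_k|)
Step 1: f(0) = 2 * (-4) * (-3) * (-7) * 7 = -1176
Step 2: log|f(0)| = log|-2| + log|4| + log|3| + log|7| + log|-7| = 7.0699
Step 3: Zeros inside |z| < 9: -2, 4, 3, 7, -7
Step 4: Jensen sum = log(9/2) + log(9/4) + log(9/3) + log(9/7) + log(9/7) = 3.9162
Step 5: n(R) = number of terms in the Jensen sum = count of zeros inside |z| < 9 = 5

5


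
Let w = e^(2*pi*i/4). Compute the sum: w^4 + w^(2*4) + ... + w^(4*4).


Step 1: The sum sum_{j=1}^{n} w^(k*j) equals n if n | k, else 0.
Step 2: Here n = 4, k = 4
Step 3: Does n divide k? 4 | 4 -> True
Step 4: Sum = 4

4


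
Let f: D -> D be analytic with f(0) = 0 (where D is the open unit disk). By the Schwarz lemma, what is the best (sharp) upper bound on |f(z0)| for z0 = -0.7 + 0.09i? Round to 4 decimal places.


Step 1: Schwarz lemma: if f: D -> D is analytic with f(0) = 0, then |f(z)| <= |z| for all z in D, and this is sharp (f(z) = z).
Step 2: |z0|^2 = (-0.7)^2 + 0.09^2 = 0.4981
Step 3: |z0| = sqrt(0.4981) = 0.705762
Step 4: Best bound = |z0| = 0.7058

0.7058


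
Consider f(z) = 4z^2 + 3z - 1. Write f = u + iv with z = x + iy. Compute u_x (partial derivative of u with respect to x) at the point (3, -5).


Step 1: f(z) = 4(x+iy)^2 + 3(x+iy) - 1
Step 2: u = 4(x^2 - y^2) + 3x - 1
Step 3: u_x = 8x + 3
Step 4: At (3, -5): u_x = 24 + 3 = 27

27


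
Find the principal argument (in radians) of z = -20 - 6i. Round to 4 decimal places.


Step 1: z = -20 - 6i
Step 2: arg(z) = atan2(-6, -20)
Step 3: arg(z) = -2.8501

-2.8501


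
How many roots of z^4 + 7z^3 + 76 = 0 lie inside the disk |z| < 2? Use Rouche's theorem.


Step 1: On |z| = 2 the three terms have sizes |z^4| = 2^4 = 16, |7z^3| = 7*2^3 = 56, |76| = 76
Step 2: The dominant term is g(z) = 76; let h(z) = z^4 + 7z^3 so f = g + h
Step 3: On |z| = 2: |g| = 76 and |h| <= 16 + 56 = 72
Step 4: Since 76 > 72, |h| < |g| on |z| = 2, so by Rouche f has the same number of zeros as g inside |z| < 2
Step 5: g(z) = 76 is a nonzero constant with no zeros inside |z| < 2. Answer = 0

0


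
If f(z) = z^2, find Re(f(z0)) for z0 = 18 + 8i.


Step 1: z0 = 18 + 8i
Step 2: z0^2 = 18^2 - 8^2 + 288i
Step 3: real part = 324 - 64 = 260

260


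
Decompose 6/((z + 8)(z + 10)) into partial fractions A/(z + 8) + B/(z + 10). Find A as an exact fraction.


Step 1: Multiply both sides by (z + 8) and set z = -8
Step 2: A = 6 / (-8 + 10)
Step 3: A = 6 / 2
Step 4: A = 3

3


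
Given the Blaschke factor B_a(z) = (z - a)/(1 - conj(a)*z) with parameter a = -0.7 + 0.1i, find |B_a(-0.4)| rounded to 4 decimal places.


Step 1: Numerator z0 - a = -0.4 - (-0.7 + 0.1i) = 0.3 - 0.1i
Step 2: Denominator 1 - conj(a)*z0 = 1 - (-0.7 - 0.1i)*(-0.4) = 0.72 - 0.04i
Step 3: |z0 - a|^2 = 0.3^2 + (-0.1)^2 = 0.1; |1 - conj(a)*z0|^2 = 0.72^2 + (-0.04)^2 = 0.52
Step 4: |B_a(-0.4)| = sqrt(0.1 / 0.52) = sqrt(0.192308)
Step 5: = 0.4385

0.4385


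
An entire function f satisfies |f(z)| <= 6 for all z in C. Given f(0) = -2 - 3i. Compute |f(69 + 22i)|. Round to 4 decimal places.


Step 1: By Liouville's theorem, a bounded entire function is constant.
Step 2: f(z) = f(0) = -2 - 3i for all z.
Step 3: |f(w)| = |-2 - 3i| = sqrt(4 + 9)
Step 4: = 3.6056

3.6056


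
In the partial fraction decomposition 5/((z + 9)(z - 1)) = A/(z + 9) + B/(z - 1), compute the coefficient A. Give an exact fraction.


Step 1: Multiply both sides by (z + 9) and set z = -9
Step 2: A = 5 / (-9 - 1)
Step 3: A = 5 / (-10)
Step 4: A = -1/2

-1/2


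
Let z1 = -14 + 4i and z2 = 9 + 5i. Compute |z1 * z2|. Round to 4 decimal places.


Step 1: |z1| = sqrt((-14)^2 + 4^2) = sqrt(212)
Step 2: |z2| = sqrt(9^2 + 5^2) = sqrt(106)
Step 3: |z1*z2| = |z1|*|z2| = sqrt(212) * sqrt(106) = sqrt(212 * 106) = sqrt(22472)
Step 4: = 149.9066

149.9066


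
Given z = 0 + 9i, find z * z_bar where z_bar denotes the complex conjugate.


Step 1: conj(z) = 0 - 9i
Step 2: z * conj(z) = 0^2 + 9^2
Step 3: = 0 + 81 = 81

81


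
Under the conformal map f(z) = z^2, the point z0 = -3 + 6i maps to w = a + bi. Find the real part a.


Step 1: z0 = -3 + 6i
Step 2: z0^2 = (-3)^2 - 6^2 - 36i
Step 3: real part = 9 - 36 = -27

-27


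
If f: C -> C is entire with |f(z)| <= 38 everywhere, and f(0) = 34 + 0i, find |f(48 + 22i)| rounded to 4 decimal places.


Step 1: By Liouville's theorem, a bounded entire function is constant.
Step 2: f(z) = f(0) = 34 + 0i for all z.
Step 3: |f(w)| = |34 + 0i| = sqrt(1156 + 0)
Step 4: = 34.0

34.0


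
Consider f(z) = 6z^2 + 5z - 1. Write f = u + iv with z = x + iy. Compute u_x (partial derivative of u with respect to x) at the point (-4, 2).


Step 1: f(z) = 6(x+iy)^2 + 5(x+iy) - 1
Step 2: u = 6(x^2 - y^2) + 5x - 1
Step 3: u_x = 12x + 5
Step 4: At (-4, 2): u_x = -48 + 5 = -43

-43


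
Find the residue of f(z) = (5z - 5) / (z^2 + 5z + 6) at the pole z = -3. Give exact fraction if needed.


Step 1: Q(z) = z^2 + 5z + 6 = (z + 3)(z + 2)
Step 2: Q'(z) = 2z + 5
Step 3: Q'(-3) = -1, P(-3) = -20
Step 4: Res = P(-3)/Q'(-3) = -20/(-1) = 20

20


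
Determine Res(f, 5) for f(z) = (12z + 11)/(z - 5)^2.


Step 1: Pole of order 2 at z = 5
Step 2: Res = lim d/dz [(z - 5)^2 * f(z)] as z -> 5
Step 3: (z - 5)^2 * f(z) = 12z + 11
Step 4: d/dz[12z + 11] = 12

12
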